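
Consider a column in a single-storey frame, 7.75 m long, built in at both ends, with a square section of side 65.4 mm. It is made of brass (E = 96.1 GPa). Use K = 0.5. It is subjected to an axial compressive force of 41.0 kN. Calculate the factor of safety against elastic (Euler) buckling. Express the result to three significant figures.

I = a⁴/12 = 65.4⁴/12 = 1.525×10^6 mm⁴
I = 1.525×10^6 mm⁴ = 1.525×10^-6 m⁴
Effective length L_e = K·L = 0.5 × 7.75 = 3.875 m
P_cr = π²EI / L_e² = π² × 96.1×10⁹ × 1.525×10^-6 / 3.875² = 9.630×10^4 N
Factor of safety n = P_cr / P = 96.296 / 41.0 = 2.35

n ≈ 2.35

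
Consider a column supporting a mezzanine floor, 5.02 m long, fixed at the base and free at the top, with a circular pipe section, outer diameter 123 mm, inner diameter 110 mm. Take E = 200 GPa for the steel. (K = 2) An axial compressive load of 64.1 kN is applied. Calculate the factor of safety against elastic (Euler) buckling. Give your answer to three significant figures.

d_o = 123 mm, d_i = 110 mm
I = π(d_o⁴ − d_i⁴)/64 = π(123⁴ − 110.0⁴)/64 = 4.049×10^6 mm⁴
I = 4.049×10^6 mm⁴ = 4.049×10^-6 m⁴
Effective length L_e = K·L = 2 × 5.02 = 10.04 m
P_cr = π²EI / L_e² = π² × 200×10⁹ × 4.049×10^-6 / 10.04² = 7.928×10^4 N
Factor of safety n = P_cr / P = 79.280 / 64.1 = 1.24

n ≈ 1.24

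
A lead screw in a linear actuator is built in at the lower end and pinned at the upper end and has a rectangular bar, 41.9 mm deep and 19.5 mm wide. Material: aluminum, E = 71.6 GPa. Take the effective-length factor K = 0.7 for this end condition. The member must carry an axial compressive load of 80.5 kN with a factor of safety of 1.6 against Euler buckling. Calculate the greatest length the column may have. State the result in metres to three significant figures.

L_max ≈ 0.538 m

Buckling occurs about the weak axis: I_min = h·b³/12 with b = 19.5 mm (the shorter side).
I_min = 41.9×19.5³/12 = 2.589×10^4 mm⁴
I = 2.589×10^-8 m⁴
Required critical load P_cr = n·P = 1.6 × 80.5 = 128.8 kN = 1.288×10^5 N
From P_cr = π²EI/(K·L)²:  L = (1/K)·√(π²EI/P_cr) = (1/0.7)·√(π²×7.16×10^10×2.589×10^-8/1.288×10^5)
L = 0.538 m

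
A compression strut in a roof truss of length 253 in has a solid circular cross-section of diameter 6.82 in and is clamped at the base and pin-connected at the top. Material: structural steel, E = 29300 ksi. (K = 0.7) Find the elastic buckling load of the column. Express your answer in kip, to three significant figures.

I = πd⁴/64 = π×6.82⁴/64 = 106.2 in⁴
Effective length L_e = K·L = 0.7 × 253 = 177.1 in
P_cr = π²EI / L_e² = π² × 29300×10³ × 106.2 / 177.1² = 9.791×10^5 lb

P_cr ≈ 979 kip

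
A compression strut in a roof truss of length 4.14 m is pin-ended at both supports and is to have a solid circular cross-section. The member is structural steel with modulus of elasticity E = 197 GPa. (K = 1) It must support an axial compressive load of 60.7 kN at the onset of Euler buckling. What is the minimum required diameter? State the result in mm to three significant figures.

L_e = K·L = 1 × 4.14 = 4.140 m
Required I = P_cr·L_e²/(π²E) = 6.070×10^4 × 4.140² / (π² × 1.97×10^11) = 5.351×10^-7 m⁴
I_req = 5.351×10^5 mm⁴
Solid circle: I = πd⁴/64  ⇒  d = (64I/π)^(1/4) = (64×5.351×10^5/π)^(1/4) = 57.5 mm

d ≈ 57.5 mm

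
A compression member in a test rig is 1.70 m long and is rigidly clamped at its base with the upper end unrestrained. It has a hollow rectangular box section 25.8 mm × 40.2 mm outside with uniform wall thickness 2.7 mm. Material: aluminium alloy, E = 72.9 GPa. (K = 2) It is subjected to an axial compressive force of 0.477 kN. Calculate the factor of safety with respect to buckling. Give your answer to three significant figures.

n ≈ 4.29

Inner dimensions: h_i = 40.2 − 2×2.7 = 34.80 mm, b_i = 25.8 − 2×2.7 = 20.40 mm
Weak-axis I_min = (h_o·b_o³ − h_i·b_i³)/12 with b_o = 25.8, b_i = 20.40 mm (shorter outer/inner sides).
I_min = (40.2×25.8³ − 34.80×20.40³)/12 = 3.291×10^4 mm⁴
I = 3.291×10^4 mm⁴ = 3.291×10^-8 m⁴
Effective length L_e = K·L = 2 × 1.70 = 3.400 m
P_cr = π²EI / L_e² = π² × 72.9×10⁹ × 3.291×10^-8 / 3.400² = 2.048×10^3 N
Factor of safety n = P_cr / P = 2.0484 / 0.477 = 4.29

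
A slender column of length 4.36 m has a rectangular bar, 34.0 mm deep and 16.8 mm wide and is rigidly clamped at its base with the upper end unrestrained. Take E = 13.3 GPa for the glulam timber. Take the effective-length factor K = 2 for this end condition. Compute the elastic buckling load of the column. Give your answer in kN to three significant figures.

Buckling occurs about the weak axis: I_min = h·b³/12 with b = 16.8 mm (the shorter side).
I_min = 34.0×16.8³/12 = 1.343×10^4 mm⁴
I = 1.343×10^4 mm⁴ = 1.343×10^-8 m⁴
Effective length L_e = K·L = 2 × 4.36 = 8.720 m
P_cr = π²EI / L_e² = π² × 13.3×10⁹ × 1.343×10^-8 / 8.720² = 23.19 N

P_cr ≈ 0.0232 kN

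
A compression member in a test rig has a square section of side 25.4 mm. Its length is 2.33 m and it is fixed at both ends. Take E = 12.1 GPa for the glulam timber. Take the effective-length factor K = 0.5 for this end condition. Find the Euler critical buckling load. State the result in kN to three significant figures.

P_cr ≈ 3.05 kN

I = a⁴/12 = 25.4⁴/12 = 3.469×10^4 mm⁴
I = 3.469×10^4 mm⁴ = 3.469×10^-8 m⁴
Effective length L_e = K·L = 0.5 × 2.33 = 1.165 m
P_cr = π²EI / L_e² = π² × 12.1×10⁹ × 3.469×10^-8 / 1.165² = 3.052×10^3 N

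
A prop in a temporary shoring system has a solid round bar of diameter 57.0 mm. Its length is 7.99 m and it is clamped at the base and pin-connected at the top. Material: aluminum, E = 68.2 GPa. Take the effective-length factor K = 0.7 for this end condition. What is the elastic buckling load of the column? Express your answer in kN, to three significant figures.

P_cr ≈ 11.1 kN

I = πd⁴/64 = π×57.0⁴/64 = 5.182×10^5 mm⁴
I = 5.182×10^5 mm⁴ = 5.182×10^-7 m⁴
Effective length L_e = K·L = 0.7 × 7.99 = 5.593 m
P_cr = π²EI / L_e² = π² × 68.2×10⁹ × 5.182×10^-7 / 5.593² = 1.115×10^4 N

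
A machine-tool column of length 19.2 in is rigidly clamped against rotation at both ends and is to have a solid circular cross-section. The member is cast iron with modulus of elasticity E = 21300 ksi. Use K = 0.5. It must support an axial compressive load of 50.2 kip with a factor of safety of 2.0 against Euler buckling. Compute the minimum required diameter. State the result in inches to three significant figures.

Required P_cr = n·P = 2.0 × 50.2 = 100.4 kip
L_e = K·L = 0.5 × 19.2 = 9.600 in
Required I = P_cr·L_e²/(π²E) = 1.004×10^5 × 9.600² / (π² × 2.13×10^7) = 4.401×10^-2 in⁴
Solid circle: I = πd⁴/64  ⇒  d = (64I/π)^(1/4) = (64×4.401×10^-2/π)^(1/4) = 0.973 in

d ≈ 0.973 in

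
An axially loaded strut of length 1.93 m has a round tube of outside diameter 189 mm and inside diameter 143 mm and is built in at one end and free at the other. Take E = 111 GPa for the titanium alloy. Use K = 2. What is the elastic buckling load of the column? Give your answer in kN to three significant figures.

P_cr ≈ 3100 kN

d_o = 189 mm, d_i = 143 mm
I = π(d_o⁴ − d_i⁴)/64 = π(189⁴ − 143.0⁴)/64 = 4.211×10^7 mm⁴
I = 4.211×10^7 mm⁴ = 4.211×10^-5 m⁴
Effective length L_e = K·L = 2 × 1.93 = 3.860 m
P_cr = π²EI / L_e² = π² × 111×10⁹ × 4.211×10^-5 / 3.860² = 3.096×10^6 N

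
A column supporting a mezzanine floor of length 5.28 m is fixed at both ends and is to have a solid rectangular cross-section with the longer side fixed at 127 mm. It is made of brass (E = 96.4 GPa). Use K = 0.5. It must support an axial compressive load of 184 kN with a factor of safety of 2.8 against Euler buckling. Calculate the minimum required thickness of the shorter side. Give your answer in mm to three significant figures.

b ≈ 70.9 mm

Required P_cr = n·P = 2.8 × 184 = 515.2 kN
L_e = K·L = 0.5 × 5.28 = 2.640 m
Required I = P_cr·L_e²/(π²E) = 5.152×10^5 × 2.640² / (π² × 9.64×10^10) = 3.774×10^-6 m⁴
I_req = 3.774×10^6 mm⁴
Rectangle, weak axis: I_min = h·b³/12 with h = 127 mm fixed  ⇒  b = (12I/h)^(1/3) = 70.9 mm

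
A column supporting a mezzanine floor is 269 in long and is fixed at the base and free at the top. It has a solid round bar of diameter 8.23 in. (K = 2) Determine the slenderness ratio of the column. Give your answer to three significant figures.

For a solid circle r = d/4 = 8.23/4 = 2.058 in
L_e = K·L = 2 × 269 = 538.0 in
λ = L_e / r_min = 538.00 / 2.058 = 261

λ ≈ 261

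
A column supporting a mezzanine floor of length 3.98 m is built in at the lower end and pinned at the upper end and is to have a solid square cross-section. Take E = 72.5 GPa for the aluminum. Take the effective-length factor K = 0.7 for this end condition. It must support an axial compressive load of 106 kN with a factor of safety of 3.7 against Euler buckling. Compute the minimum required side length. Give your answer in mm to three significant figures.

a ≈ 84.5 mm

Required P_cr = n·P = 3.7 × 106 = 392.2 kN
L_e = K·L = 0.7 × 3.98 = 2.786 m
Required I = P_cr·L_e²/(π²E) = 3.922×10^5 × 2.786² / (π² × 7.25×10^10) = 4.254×10^-6 m⁴
I_req = 4.254×10^6 mm⁴
Solid square: I = a⁴/12  ⇒  a = (12I)^(1/4) = (12×4.254×10^6)^(1/4) = 84.5 mm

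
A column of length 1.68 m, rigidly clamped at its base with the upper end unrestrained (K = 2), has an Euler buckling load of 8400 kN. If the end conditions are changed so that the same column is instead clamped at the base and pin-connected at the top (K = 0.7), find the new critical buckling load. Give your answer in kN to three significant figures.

P_cr ∝ 1/K², so P_cr,new = P_cr,old × (K_old/K_new)² = 8400 × (2/0.7)²
= 8400 × 8.163 = 68600 kN

P_cr ≈ 68600 kN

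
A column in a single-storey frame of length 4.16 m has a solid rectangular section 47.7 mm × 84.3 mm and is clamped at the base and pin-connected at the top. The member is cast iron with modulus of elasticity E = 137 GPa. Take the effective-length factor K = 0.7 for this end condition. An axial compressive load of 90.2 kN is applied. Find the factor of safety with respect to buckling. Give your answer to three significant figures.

Buckling occurs about the weak axis: I_min = h·b³/12 with b = 47.7 mm (the shorter side).
I_min = 84.3×47.7³/12 = 7.624×10^5 mm⁴
I = 7.624×10^5 mm⁴ = 7.624×10^-7 m⁴
Effective length L_e = K·L = 0.7 × 4.16 = 2.912 m
P_cr = π²EI / L_e² = π² × 137×10⁹ × 7.624×10^-7 / 2.912² = 1.216×10^5 N
Factor of safety n = P_cr / P = 121.57 / 90.2 = 1.35

n ≈ 1.35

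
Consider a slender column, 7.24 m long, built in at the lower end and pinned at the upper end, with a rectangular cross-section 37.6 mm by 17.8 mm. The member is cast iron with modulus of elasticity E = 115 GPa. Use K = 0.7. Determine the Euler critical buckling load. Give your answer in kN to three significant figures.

Buckling occurs about the weak axis: I_min = h·b³/12 with b = 17.8 mm (the shorter side).
I_min = 37.6×17.8³/12 = 1.767×10^4 mm⁴
I = 1.767×10^4 mm⁴ = 1.767×10^-8 m⁴
Effective length L_e = K·L = 0.7 × 7.24 = 5.068 m
P_cr = π²EI / L_e² = π² × 115×10⁹ × 1.767×10^-8 / 5.068² = 780.9 N

P_cr ≈ 0.781 kN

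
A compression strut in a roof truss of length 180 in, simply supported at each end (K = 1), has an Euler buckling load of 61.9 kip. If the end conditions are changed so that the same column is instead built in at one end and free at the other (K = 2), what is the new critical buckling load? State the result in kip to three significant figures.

P_cr ≈ 15.5 kip

P_cr ∝ 1/K², so P_cr,new = P_cr,old × (K_old/K_new)² = 61.9 × (1/2)²
= 61.9 × 0.2500 = 15.5 kip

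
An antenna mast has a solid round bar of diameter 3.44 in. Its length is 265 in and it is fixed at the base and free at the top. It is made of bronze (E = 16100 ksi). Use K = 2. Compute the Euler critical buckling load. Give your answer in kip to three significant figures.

I = πd⁴/64 = π×3.44⁴/64 = 6.874 in⁴
Effective length L_e = K·L = 2 × 265 = 530.0 in
P_cr = π²EI / L_e² = π² × 16100×10³ × 6.874 / 530.0² = 3.888×10^3 lb

P_cr ≈ 3.89 kip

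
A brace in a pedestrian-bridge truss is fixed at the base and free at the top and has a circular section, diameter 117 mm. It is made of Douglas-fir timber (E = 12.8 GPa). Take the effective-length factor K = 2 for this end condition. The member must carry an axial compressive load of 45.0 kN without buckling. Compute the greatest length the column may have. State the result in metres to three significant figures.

L_max ≈ 2.54 m

I = πd⁴/64 = π×117⁴/64 = 9.198×10^6 mm⁴
I = 9.198×10^-6 m⁴
At the buckling limit P_cr = P = 4.500×10^4 N
From P_cr = π²EI/(K·L)²:  L = (1/K)·√(π²EI/P_cr) = (1/2)·√(π²×1.28×10^10×9.198×10^-6/4.500×10^4)
L = 2.54 m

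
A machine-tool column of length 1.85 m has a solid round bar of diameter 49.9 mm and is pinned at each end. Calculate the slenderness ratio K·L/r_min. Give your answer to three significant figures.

I = πd⁴/64 = π×49.9⁴/64 = 3.043×10^5 mm⁴
A = 1.956×10^3 mm²;  r_min = √(I/A) = √(3.043×10^5/1.956×10^3) = 12.48 mm
L_e = K·L = 1 × 1.85 m = 1.850 m = 1850.0 mm
λ = L_e / r_min = 1850.0 / 12.48 = 148

λ ≈ 148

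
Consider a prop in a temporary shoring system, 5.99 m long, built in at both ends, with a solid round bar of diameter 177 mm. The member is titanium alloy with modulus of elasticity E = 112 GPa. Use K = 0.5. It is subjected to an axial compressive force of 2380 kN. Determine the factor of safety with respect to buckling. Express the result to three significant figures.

n ≈ 2.49

I = πd⁴/64 = π×177⁴/64 = 4.818×10^7 mm⁴
I = 4.818×10^7 mm⁴ = 4.818×10^-5 m⁴
Effective length L_e = K·L = 0.5 × 5.99 = 2.995 m
P_cr = π²EI / L_e² = π² × 112×10⁹ × 4.818×10^-5 / 2.995² = 5.937×10^6 N
Factor of safety n = P_cr / P = 5937.3 / 2380 = 2.49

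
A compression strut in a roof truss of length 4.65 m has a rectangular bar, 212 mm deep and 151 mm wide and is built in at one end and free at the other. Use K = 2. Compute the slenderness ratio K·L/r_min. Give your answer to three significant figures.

λ ≈ 213

For a rectangle r_min = b/√12 = 151/√12 = 43.59 mm
L_e = K·L = 2 × 4.65 m = 9.300 m = 9300.0 mm
λ = L_e / r_min = 9300.0 / 43.59 = 213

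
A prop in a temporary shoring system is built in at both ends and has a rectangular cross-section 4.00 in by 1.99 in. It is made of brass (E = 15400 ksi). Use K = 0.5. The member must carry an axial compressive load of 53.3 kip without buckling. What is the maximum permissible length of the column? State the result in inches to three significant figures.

Buckling occurs about the weak axis: I_min = h·b³/12 with b = 1.99 in (the shorter side).
I_min = 4.00×1.99³/12 = 2.627 in⁴
At the buckling limit P_cr = P = 5.330×10^4 lb
From P_cr = π²EI/(K·L)²:  L = (1/K)·√(π²EI/P_cr) = (1/0.5)·√(π²×1.54×10^7×2.627/5.330×10^4)
L = 173 in

L_max ≈ 173 in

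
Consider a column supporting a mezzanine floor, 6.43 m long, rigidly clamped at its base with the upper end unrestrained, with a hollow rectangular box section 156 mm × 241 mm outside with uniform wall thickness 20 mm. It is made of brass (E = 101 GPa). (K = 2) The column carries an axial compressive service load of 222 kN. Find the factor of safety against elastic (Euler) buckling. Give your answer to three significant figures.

n ≈ 1.36

Inner dimensions: h_i = 241 − 2×20 = 201.0 mm, b_i = 156 − 2×20 = 116.0 mm
Weak-axis I_min = (h_o·b_o³ − h_i·b_i³)/12 with b_o = 156, b_i = 116.0 mm (shorter outer/inner sides).
I_min = (241×156³ − 201.0×116.0³)/12 = 5.010×10^7 mm⁴
I = 5.010×10^7 mm⁴ = 5.010×10^-5 m⁴
Effective length L_e = K·L = 2 × 6.43 = 12.86 m
P_cr = π²EI / L_e² = π² × 101×10⁹ × 5.010×10^-5 / 12.86² = 3.020×10^5 N
Factor of safety n = P_cr / P = 301.98 / 222 = 1.36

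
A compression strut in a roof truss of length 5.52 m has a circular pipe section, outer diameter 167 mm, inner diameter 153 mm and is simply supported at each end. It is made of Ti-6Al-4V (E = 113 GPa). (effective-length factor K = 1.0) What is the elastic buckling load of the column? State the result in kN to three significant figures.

P_cr ≈ 413 kN

d_o = 167 mm, d_i = 153 mm
I = π(d_o⁴ − d_i⁴)/64 = π(167⁴ − 153.0⁴)/64 = 1.128×10^7 mm⁴
I = 1.128×10^7 mm⁴ = 1.128×10^-5 m⁴
Effective length L_e = K·L = 1 × 5.52 = 5.520 m
P_cr = π²EI / L_e² = π² × 113×10⁹ × 1.128×10^-5 / 5.520² = 4.129×10^5 N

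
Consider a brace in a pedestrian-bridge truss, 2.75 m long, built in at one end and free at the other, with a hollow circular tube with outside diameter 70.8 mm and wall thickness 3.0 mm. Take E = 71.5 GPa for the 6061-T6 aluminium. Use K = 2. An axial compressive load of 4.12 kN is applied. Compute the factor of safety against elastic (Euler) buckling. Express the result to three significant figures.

n ≈ 2.08

Inner diameter d_i = 70.8 − 2×3.0 = 64.80 mm
I = π(d_o⁴ − d_i⁴)/64 = π(70.8⁴ − 64.80⁴)/64 = 3.679×10^5 mm⁴
I = 3.679×10^5 mm⁴ = 3.679×10^-7 m⁴
Effective length L_e = K·L = 2 × 2.75 = 5.500 m
P_cr = π²EI / L_e² = π² × 71.5×10⁹ × 3.679×10^-7 / 5.500² = 8.582×10^3 N
Factor of safety n = P_cr / P = 8.5822 / 4.12 = 2.08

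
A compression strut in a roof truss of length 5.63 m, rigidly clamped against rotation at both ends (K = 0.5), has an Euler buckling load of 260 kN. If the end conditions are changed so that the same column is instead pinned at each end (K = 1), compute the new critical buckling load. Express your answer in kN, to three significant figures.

P_cr ≈ 65.0 kN

P_cr ∝ 1/K², so P_cr,new = P_cr,old × (K_old/K_new)² = 260 × (0.5/1)²
= 260 × 0.2500 = 65.0 kN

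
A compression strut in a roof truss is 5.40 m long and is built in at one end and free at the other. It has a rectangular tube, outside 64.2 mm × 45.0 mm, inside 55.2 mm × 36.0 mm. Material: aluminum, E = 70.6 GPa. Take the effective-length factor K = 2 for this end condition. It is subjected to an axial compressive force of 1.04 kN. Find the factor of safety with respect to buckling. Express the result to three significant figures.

Weak-axis I_min = (h_o·b_o³ − h_i·b_i³)/12 with b_o = 45.0, b_i = 36.00 mm (shorter outer/inner sides).
I_min = (64.2×45.0³ − 55.20×36.00³)/12 = 2.729×10^5 mm⁴
I = 2.729×10^5 mm⁴ = 2.729×10^-7 m⁴
Effective length L_e = K·L = 2 × 5.40 = 10.80 m
P_cr = π²EI / L_e² = π² × 70.6×10⁹ × 2.729×10^-7 / 10.80² = 1.630×10^3 N
Factor of safety n = P_cr / P = 1.6303 / 1.04 = 1.57

n ≈ 1.57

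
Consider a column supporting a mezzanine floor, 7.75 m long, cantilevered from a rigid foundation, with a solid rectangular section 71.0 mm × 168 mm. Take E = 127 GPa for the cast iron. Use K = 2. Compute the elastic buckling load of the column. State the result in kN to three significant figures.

P_cr ≈ 26.1 kN

Buckling occurs about the weak axis: I_min = h·b³/12 with b = 71.0 mm (the shorter side).
I_min = 168×71.0³/12 = 5.011×10^6 mm⁴
I = 5.011×10^6 mm⁴ = 5.011×10^-6 m⁴
Effective length L_e = K·L = 2 × 7.75 = 15.50 m
P_cr = π²EI / L_e² = π² × 127×10⁹ × 5.011×10^-6 / 15.50² = 2.614×10^4 N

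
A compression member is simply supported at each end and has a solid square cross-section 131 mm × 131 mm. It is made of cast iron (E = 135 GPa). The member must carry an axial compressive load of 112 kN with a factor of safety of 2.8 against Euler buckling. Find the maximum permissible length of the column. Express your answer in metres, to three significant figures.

L_max ≈ 10.2 m

I = a⁴/12 = 131⁴/12 = 2.454×10^7 mm⁴
I = 2.454×10^-5 m⁴
Required critical load P_cr = n·P = 2.8 × 112 = 313.6 kN = 3.136×10^5 N
From P_cr = π²EI/(K·L)²:  L = (1/K)·√(π²EI/P_cr) = (1/1)·√(π²×1.35×10^11×2.454×10^-5/3.136×10^5)
L = 10.2 m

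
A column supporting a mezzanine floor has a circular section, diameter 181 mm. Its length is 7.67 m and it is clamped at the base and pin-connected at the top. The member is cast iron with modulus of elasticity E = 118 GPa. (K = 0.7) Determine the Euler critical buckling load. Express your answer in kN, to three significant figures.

I = πd⁴/64 = π×181⁴/64 = 5.268×10^7 mm⁴
I = 5.268×10^7 mm⁴ = 5.268×10^-5 m⁴
Effective length L_e = K·L = 0.7 × 7.67 = 5.369 m
P_cr = π²EI / L_e² = π² × 118×10⁹ × 5.268×10^-5 / 5.369² = 2.129×10^6 N

P_cr ≈ 2130 kN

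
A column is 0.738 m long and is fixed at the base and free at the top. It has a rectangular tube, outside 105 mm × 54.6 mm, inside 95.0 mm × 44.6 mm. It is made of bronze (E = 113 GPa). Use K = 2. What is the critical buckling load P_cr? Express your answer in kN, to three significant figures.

Weak-axis I_min = (h_o·b_o³ − h_i·b_i³)/12 with b_o = 54.6, b_i = 44.60 mm (shorter outer/inner sides).
I_min = (105×54.6³ − 95.00×44.60³)/12 = 7.219×10^5 mm⁴
I = 7.219×10^5 mm⁴ = 7.219×10^-7 m⁴
Effective length L_e = K·L = 2 × 0.738 = 1.476 m
P_cr = π²EI / L_e² = π² × 113×10⁹ × 7.219×10^-7 / 1.476² = 3.696×10^5 N

P_cr ≈ 370 kN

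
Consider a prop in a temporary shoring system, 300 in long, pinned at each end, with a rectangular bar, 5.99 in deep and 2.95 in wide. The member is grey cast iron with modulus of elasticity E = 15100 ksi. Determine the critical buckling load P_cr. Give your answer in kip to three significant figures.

Buckling occurs about the weak axis: I_min = h·b³/12 with b = 2.95 in (the shorter side).
I_min = 5.99×2.95³/12 = 12.81 in⁴
Effective length L_e = K·L = 1 × 300 = 300.0 in
P_cr = π²EI / L_e² = π² × 15100×10³ × 12.81 / 300.0² = 2.122×10^4 lb

P_cr ≈ 21.2 kip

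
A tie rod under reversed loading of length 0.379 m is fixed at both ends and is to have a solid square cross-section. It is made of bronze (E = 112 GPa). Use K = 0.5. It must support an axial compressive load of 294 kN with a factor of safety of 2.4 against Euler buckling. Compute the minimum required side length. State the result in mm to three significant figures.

a ≈ 22.9 mm

Required P_cr = n·P = 2.4 × 294 = 705.6 kN
L_e = K·L = 0.5 × 0.379 = 0.1895 m
Required I = P_cr·L_e²/(π²E) = 7.056×10^5 × 0.1895² / (π² × 1.12×10^11) = 2.292×10^-8 m⁴
I_req = 2.292×10^4 mm⁴
Solid square: I = a⁴/12  ⇒  a = (12I)^(1/4) = (12×2.292×10^4)^(1/4) = 22.9 mm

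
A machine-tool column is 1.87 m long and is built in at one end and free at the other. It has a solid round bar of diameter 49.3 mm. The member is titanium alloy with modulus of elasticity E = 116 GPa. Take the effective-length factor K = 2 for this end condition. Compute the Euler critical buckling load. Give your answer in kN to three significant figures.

P_cr ≈ 23.7 kN

I = πd⁴/64 = π×49.3⁴/64 = 2.900×10^5 mm⁴
I = 2.900×10^5 mm⁴ = 2.900×10^-7 m⁴
Effective length L_e = K·L = 2 × 1.87 = 3.740 m
P_cr = π²EI / L_e² = π² × 116×10⁹ × 2.900×10^-7 / 3.740² = 2.373×10^4 N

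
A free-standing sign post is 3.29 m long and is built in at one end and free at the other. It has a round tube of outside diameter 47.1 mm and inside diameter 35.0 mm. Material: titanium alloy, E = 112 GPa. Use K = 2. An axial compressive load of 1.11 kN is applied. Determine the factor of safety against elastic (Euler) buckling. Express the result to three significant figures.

n ≈ 3.86

d_o = 47.1 mm, d_i = 35.0 mm
I = π(d_o⁴ − d_i⁴)/64 = π(47.1⁴ − 35.00⁴)/64 = 1.679×10^5 mm⁴
I = 1.679×10^5 mm⁴ = 1.679×10^-7 m⁴
Effective length L_e = K·L = 2 × 3.29 = 6.580 m
P_cr = π²EI / L_e² = π² × 112×10⁹ × 1.679×10^-7 / 6.580² = 4.287×10^3 N
Factor of safety n = P_cr / P = 4.2870 / 1.11 = 3.86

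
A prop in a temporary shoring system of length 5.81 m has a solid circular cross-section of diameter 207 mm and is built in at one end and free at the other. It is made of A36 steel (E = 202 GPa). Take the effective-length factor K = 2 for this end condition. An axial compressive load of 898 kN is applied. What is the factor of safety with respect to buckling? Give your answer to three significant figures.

n ≈ 1.48

I = πd⁴/64 = π×207⁴/64 = 9.013×10^7 mm⁴
I = 9.013×10^7 mm⁴ = 9.013×10^-5 m⁴
Effective length L_e = K·L = 2 × 5.81 = 11.62 m
P_cr = π²EI / L_e² = π² × 202×10⁹ × 9.013×10^-5 / 11.62² = 1.331×10^6 N
Factor of safety n = P_cr / P = 1330.7 / 898 = 1.48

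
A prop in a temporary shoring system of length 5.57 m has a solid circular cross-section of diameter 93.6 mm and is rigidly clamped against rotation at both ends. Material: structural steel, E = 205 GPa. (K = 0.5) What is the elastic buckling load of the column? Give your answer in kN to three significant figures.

P_cr ≈ 983 kN

I = πd⁴/64 = π×93.6⁴/64 = 3.768×10^6 mm⁴
I = 3.768×10^6 mm⁴ = 3.768×10^-6 m⁴
Effective length L_e = K·L = 0.5 × 5.57 = 2.785 m
P_cr = π²EI / L_e² = π² × 205×10⁹ × 3.768×10^-6 / 2.785² = 9.828×10^5 N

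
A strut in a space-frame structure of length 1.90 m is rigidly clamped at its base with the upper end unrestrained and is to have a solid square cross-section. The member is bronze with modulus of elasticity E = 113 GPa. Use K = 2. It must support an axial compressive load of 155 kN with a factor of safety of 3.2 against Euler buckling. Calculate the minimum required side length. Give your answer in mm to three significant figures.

Required P_cr = n·P = 3.2 × 155 = 496.0 kN
L_e = K·L = 2 × 1.90 = 3.800 m
Required I = P_cr·L_e²/(π²E) = 4.960×10^5 × 3.800² / (π² × 1.13×10^11) = 6.422×10^-6 m⁴
I_req = 6.422×10^6 mm⁴
Solid square: I = a⁴/12  ⇒  a = (12I)^(1/4) = (12×6.422×10^6)^(1/4) = 93.7 mm

a ≈ 93.7 mm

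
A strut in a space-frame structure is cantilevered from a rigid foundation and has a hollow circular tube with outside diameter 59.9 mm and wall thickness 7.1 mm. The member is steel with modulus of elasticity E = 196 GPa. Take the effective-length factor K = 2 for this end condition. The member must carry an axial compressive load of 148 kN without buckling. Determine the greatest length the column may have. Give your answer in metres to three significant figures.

Inner diameter d_i = 59.9 − 2×7.1 = 45.70 mm
I = π(d_o⁴ − d_i⁴)/64 = π(59.9⁴ − 45.70⁴)/64 = 4.178×10^5 mm⁴
I = 4.178×10^-7 m⁴
At the buckling limit P_cr = P = 1.480×10^5 N
From P_cr = π²EI/(K·L)²:  L = (1/K)·√(π²EI/P_cr) = (1/2)·√(π²×1.96×10^11×4.178×10^-7/1.480×10^5)
L = 1.17 m

L_max ≈ 1.17 m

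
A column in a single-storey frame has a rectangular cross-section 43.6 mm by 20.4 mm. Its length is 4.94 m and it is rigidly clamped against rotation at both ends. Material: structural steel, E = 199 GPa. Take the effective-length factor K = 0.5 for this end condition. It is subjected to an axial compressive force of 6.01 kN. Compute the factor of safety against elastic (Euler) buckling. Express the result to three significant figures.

Buckling occurs about the weak axis: I_min = h·b³/12 with b = 20.4 mm (the shorter side).
I_min = 43.6×20.4³/12 = 3.085×10^4 mm⁴
I = 3.085×10^4 mm⁴ = 3.085×10^-8 m⁴
Effective length L_e = K·L = 0.5 × 4.94 = 2.470 m
P_cr = π²EI / L_e² = π² × 199×10⁹ × 3.085×10^-8 / 2.470² = 9.930×10^3 N
Factor of safety n = P_cr / P = 9.9301 / 6.01 = 1.65

n ≈ 1.65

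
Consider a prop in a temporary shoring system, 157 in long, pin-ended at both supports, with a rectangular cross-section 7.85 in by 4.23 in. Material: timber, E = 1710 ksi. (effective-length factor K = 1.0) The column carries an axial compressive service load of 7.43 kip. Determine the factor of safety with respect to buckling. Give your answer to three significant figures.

n ≈ 4.56

Buckling occurs about the weak axis: I_min = h·b³/12 with b = 4.23 in (the shorter side).
I_min = 7.85×4.23³/12 = 49.51 in⁴
Effective length L_e = K·L = 1 × 157 = 157.0 in
P_cr = π²EI / L_e² = π² × 1710×10³ × 49.51 / 157.0² = 3.390×10^4 lb
Factor of safety n = P_cr / P = 33.900 / 7.43 = 4.56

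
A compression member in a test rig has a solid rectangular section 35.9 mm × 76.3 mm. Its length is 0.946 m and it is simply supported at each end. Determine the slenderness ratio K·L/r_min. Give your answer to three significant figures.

λ ≈ 91.3

For a rectangle r_min = b/√12 = 35.9/√12 = 10.36 mm
L_e = K·L = 1 × 0.946 m = 0.9460 m = 946.00 mm
λ = L_e / r_min = 946.00 / 10.36 = 91.3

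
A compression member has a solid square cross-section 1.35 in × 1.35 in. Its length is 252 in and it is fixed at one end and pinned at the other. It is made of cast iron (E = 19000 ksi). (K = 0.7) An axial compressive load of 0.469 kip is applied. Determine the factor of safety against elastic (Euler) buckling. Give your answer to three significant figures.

I = a⁴/12 = 1.35⁴/12 = 0.2768 in⁴
Effective length L_e = K·L = 0.7 × 252 = 176.4 in
P_cr = π²EI / L_e² = π² × 19000×10³ × 0.2768 / 176.4² = 1.668×10^3 lb
Factor of safety n = P_cr / P = 1.6681 / 0.469 = 3.56

n ≈ 3.56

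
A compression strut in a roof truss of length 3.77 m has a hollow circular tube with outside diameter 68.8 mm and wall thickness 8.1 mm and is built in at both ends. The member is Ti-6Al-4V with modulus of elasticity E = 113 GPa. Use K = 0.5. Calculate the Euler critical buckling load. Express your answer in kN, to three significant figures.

Inner diameter d_i = 68.8 − 2×8.1 = 52.60 mm
I = π(d_o⁴ − d_i⁴)/64 = π(68.8⁴ − 52.60⁴)/64 = 7.241×10^5 mm⁴
I = 7.241×10^5 mm⁴ = 7.241×10^-7 m⁴
Effective length L_e = K·L = 0.5 × 3.77 = 1.885 m
P_cr = π²EI / L_e² = π² × 113×10⁹ × 7.241×10^-7 / 1.885² = 2.273×10^5 N

P_cr ≈ 227 kN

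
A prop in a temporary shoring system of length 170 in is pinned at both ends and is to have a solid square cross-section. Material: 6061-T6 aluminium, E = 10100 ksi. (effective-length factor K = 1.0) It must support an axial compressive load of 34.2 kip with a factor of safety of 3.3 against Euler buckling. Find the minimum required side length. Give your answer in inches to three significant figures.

a ≈ 4.45 in

Required P_cr = n·P = 3.3 × 34.2 = 112.9 kip
L_e = K·L = 1 × 170 = 170.0 in
Required I = P_cr·L_e²/(π²E) = 1.129×10^5 × 170.0² / (π² × 1.01×10^7) = 32.72 in⁴
Solid square: I = a⁴/12  ⇒  a = (12I)^(1/4) = (12×32.72)^(1/4) = 4.45 in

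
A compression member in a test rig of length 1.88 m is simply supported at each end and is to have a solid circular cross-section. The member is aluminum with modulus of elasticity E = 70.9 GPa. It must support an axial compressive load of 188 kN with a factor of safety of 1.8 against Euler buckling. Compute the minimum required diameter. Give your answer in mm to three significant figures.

Required P_cr = n·P = 1.8 × 188 = 338.4 kN
L_e = K·L = 1 × 1.88 = 1.880 m
Required I = P_cr·L_e²/(π²E) = 3.384×10^5 × 1.880² / (π² × 7.09×10^10) = 1.709×10^-6 m⁴
I_req = 1.709×10^6 mm⁴
Solid circle: I = πd⁴/64  ⇒  d = (64I/π)^(1/4) = (64×1.709×10^6/π)^(1/4) = 76.8 mm

d ≈ 76.8 mm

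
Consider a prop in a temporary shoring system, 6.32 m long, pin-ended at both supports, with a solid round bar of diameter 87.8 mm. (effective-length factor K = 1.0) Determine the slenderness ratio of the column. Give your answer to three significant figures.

λ ≈ 288

I = πd⁴/64 = π×87.8⁴/64 = 2.917×10^6 mm⁴
A = 6.055×10^3 mm²;  r_min = √(I/A) = √(2.917×10^6/6.055×10^3) = 21.95 mm
L_e = K·L = 1 × 6.32 m = 6.320 m = 6320.0 mm
λ = L_e / r_min = 6320.0 / 21.95 = 288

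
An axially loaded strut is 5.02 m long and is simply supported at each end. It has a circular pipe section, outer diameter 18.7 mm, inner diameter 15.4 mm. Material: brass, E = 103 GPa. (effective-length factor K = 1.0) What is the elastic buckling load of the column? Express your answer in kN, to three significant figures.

d_o = 18.7 mm, d_i = 15.4 mm
I = π(d_o⁴ − d_i⁴)/64 = π(18.7⁴ − 15.40⁴)/64 = 3.242×10^3 mm⁴
I = 3.242×10^3 mm⁴ = 3.242×10^-9 m⁴
Effective length L_e = K·L = 1 × 5.02 = 5.020 m
P_cr = π²EI / L_e² = π² × 103×10⁹ × 3.242×10^-9 / 5.020² = 130.8 N

P_cr ≈ 0.131 kN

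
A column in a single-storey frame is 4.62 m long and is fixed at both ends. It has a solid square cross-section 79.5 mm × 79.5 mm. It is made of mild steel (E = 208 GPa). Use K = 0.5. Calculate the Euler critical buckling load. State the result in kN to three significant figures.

P_cr ≈ 1280 kN

I = a⁴/12 = 79.5⁴/12 = 3.329×10^6 mm⁴
I = 3.329×10^6 mm⁴ = 3.329×10^-6 m⁴
Effective length L_e = K·L = 0.5 × 4.62 = 2.310 m
P_cr = π²EI / L_e² = π² × 208×10⁹ × 3.329×10^-6 / 2.310² = 1.281×10^6 N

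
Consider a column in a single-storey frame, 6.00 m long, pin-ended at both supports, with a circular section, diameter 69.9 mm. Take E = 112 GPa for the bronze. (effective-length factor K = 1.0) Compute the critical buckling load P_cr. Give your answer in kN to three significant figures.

I = πd⁴/64 = π×69.9⁴/64 = 1.172×10^6 mm⁴
I = 1.172×10^6 mm⁴ = 1.172×10^-6 m⁴
Effective length L_e = K·L = 1 × 6.00 = 6.000 m
P_cr = π²EI / L_e² = π² × 112×10⁹ × 1.172×10^-6 / 6.000² = 3.598×10^4 N

P_cr ≈ 36.0 kN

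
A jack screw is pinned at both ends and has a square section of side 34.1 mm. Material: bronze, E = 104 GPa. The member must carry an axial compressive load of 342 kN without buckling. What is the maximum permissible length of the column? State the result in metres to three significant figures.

I = a⁴/12 = 34.1⁴/12 = 1.127×10^5 mm⁴
I = 1.127×10^-7 m⁴
At the buckling limit P_cr = P = 3.420×10^5 N
From P_cr = π²EI/(K·L)²:  L = (1/K)·√(π²EI/P_cr) = (1/1)·√(π²×1.04×10^11×1.127×10^-7/3.420×10^5)
L = 0.582 m

L_max ≈ 0.582 m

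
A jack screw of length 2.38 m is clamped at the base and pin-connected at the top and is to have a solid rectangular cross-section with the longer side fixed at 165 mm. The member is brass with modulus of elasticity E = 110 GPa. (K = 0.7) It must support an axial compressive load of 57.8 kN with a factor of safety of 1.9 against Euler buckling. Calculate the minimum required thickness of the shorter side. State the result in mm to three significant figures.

Required P_cr = n·P = 1.9 × 57.8 = 109.8 kN
L_e = K·L = 0.7 × 2.38 = 1.666 m
Required I = P_cr·L_e²/(π²E) = 1.098×10^5 × 1.666² / (π² × 1.10×10^11) = 2.808×10^-7 m⁴
I_req = 2.808×10^5 mm⁴
Rectangle, weak axis: I_min = h·b³/12 with h = 165 mm fixed  ⇒  b = (12I/h)^(1/3) = 27.3 mm

b ≈ 27.3 mm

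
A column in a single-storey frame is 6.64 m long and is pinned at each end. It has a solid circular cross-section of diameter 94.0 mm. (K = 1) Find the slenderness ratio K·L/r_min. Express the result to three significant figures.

λ ≈ 283

I = πd⁴/64 = π×94.0⁴/64 = 3.832×10^6 mm⁴
A = 6.940×10^3 mm²;  r_min = √(I/A) = √(3.832×10^6/6.940×10^3) = 23.50 mm
L_e = K·L = 1 × 6.64 m = 6.640 m = 6640.0 mm
λ = L_e / r_min = 6640.0 / 23.50 = 283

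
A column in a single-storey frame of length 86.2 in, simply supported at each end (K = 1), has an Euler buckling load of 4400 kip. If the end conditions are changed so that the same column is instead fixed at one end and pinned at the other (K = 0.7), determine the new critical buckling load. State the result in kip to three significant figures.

P_cr ≈ 8980 kip

P_cr ∝ 1/K², so P_cr,new = P_cr,old × (K_old/K_new)² = 4400 × (1/0.7)²
= 4400 × 2.041 = 8980 kip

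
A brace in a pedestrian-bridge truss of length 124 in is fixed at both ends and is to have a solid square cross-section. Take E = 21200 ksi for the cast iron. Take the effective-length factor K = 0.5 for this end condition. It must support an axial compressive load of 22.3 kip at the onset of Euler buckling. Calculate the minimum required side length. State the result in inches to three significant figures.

a ≈ 1.49 in

L_e = K·L = 0.5 × 124 = 62.00 in
Required I = P_cr·L_e²/(π²E) = 2.230×10^4 × 62.00² / (π² × 2.12×10^7) = 0.4097 in⁴
Solid square: I = a⁴/12  ⇒  a = (12I)^(1/4) = (12×0.4097)^(1/4) = 1.49 in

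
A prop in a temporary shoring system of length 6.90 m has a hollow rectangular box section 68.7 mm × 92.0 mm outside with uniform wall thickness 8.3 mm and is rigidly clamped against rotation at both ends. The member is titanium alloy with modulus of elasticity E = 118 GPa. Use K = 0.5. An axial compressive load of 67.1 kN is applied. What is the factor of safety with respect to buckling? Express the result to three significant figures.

Inner dimensions: h_i = 92.0 − 2×8.3 = 75.40 mm, b_i = 68.7 − 2×8.3 = 52.10 mm
Weak-axis I_min = (h_o·b_o³ − h_i·b_i³)/12 with b_o = 68.7, b_i = 52.10 mm (shorter outer/inner sides).
I_min = (92.0×68.7³ − 75.40×52.10³)/12 = 1.597×10^6 mm⁴
I = 1.597×10^6 mm⁴ = 1.597×10^-6 m⁴
Effective length L_e = K·L = 0.5 × 6.90 = 3.450 m
P_cr = π²EI / L_e² = π² × 118×10⁹ × 1.597×10^-6 / 3.450² = 1.563×10^5 N
Factor of safety n = P_cr / P = 156.29 / 67.1 = 2.33

n ≈ 2.33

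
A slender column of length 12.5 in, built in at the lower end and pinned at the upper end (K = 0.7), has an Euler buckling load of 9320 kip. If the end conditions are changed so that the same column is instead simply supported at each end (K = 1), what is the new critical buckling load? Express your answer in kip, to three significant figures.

P_cr ≈ 4570 kip

P_cr ∝ 1/K², so P_cr,new = P_cr,old × (K_old/K_new)² = 9320 × (0.7/1)²
= 9320 × 0.4900 = 4570 kip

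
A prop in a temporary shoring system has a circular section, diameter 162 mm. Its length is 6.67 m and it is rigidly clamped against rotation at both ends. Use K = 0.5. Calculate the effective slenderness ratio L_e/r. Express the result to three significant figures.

λ ≈ 82.3

For a solid circle r = d/4 = 162/4 = 40.50 mm
L_e = K·L = 0.5 × 6.67 m = 3.335 m = 3335.0 mm
λ = L_e / r_min = 3335.0 / 40.50 = 82.3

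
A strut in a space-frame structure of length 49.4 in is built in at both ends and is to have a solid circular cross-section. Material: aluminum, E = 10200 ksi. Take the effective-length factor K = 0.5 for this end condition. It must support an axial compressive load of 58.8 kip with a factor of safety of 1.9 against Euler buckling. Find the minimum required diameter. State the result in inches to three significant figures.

d ≈ 1.93 in

Required P_cr = n·P = 1.9 × 58.8 = 111.7 kip
L_e = K·L = 0.5 × 49.4 = 24.70 in
Required I = P_cr·L_e²/(π²E) = 1.117×10^5 × 24.70² / (π² × 1.02×10^7) = 0.6771 in⁴
Solid circle: I = πd⁴/64  ⇒  d = (64I/π)^(1/4) = (64×0.6771/π)^(1/4) = 1.93 in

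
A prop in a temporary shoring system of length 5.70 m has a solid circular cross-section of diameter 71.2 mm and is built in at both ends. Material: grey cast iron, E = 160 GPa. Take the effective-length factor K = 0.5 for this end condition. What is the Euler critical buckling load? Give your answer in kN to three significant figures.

I = πd⁴/64 = π×71.2⁴/64 = 1.262×10^6 mm⁴
I = 1.262×10^6 mm⁴ = 1.262×10^-6 m⁴
Effective length L_e = K·L = 0.5 × 5.70 = 2.850 m
P_cr = π²EI / L_e² = π² × 160×10⁹ × 1.262×10^-6 / 2.850² = 2.453×10^5 N

P_cr ≈ 245 kN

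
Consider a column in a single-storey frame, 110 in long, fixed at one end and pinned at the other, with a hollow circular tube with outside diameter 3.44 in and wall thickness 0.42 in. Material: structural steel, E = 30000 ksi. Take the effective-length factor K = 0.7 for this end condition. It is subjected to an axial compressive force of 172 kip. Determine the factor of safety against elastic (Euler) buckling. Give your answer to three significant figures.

Inner diameter d_i = 3.44 − 2×0.42 = 2.600 in
I = π(d_o⁴ − d_i⁴)/64 = π(3.44⁴ − 2.600⁴)/64 = 4.631 in⁴
Effective length L_e = K·L = 0.7 × 110 = 77.00 in
P_cr = π²EI / L_e² = π² × 30000×10³ × 4.631 / 77.00² = 2.313×10^5 lb
Factor of safety n = P_cr / P = 231.25 / 172 = 1.34

n ≈ 1.34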